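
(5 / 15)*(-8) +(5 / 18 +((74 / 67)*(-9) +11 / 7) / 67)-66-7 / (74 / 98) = -1627843033 / 20927718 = -77.78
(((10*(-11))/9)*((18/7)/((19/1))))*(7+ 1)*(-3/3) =1760/133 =13.23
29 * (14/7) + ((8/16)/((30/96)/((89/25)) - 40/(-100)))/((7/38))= 1545318/24311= 63.56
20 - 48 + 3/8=-221/8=-27.62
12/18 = 2/3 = 0.67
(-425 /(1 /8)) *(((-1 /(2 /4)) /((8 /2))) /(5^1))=340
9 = 9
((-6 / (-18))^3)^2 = 0.00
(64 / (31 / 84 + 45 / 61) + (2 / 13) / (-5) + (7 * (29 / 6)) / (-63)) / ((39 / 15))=1139753057 / 51753546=22.02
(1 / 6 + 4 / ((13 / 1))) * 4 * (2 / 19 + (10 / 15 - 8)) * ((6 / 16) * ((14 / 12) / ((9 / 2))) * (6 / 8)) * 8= -53354 / 6669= -8.00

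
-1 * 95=-95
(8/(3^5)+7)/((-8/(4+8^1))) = -1709/162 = -10.55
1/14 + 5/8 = 39/56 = 0.70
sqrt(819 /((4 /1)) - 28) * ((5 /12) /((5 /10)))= 5 * sqrt(707) /12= 11.08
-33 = -33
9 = 9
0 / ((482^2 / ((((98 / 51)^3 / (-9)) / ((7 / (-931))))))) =0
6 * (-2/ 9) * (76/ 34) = -152/ 51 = -2.98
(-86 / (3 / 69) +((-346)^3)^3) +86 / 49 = -3482418563042216540173380 / 49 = -71069766592698296738232.25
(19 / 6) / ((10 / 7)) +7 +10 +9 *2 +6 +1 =2653 / 60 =44.22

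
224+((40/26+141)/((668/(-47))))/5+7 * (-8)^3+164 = -138857411/43420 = -3198.01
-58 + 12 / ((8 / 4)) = -52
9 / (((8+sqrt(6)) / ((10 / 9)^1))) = 40 / 29 - 5* sqrt(6) / 29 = 0.96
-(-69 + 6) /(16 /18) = 567 /8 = 70.88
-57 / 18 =-19 / 6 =-3.17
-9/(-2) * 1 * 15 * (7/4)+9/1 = 1017/8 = 127.12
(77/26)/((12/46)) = 1771/156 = 11.35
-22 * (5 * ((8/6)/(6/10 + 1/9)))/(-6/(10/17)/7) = 9625/68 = 141.54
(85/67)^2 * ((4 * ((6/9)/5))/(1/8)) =92480/13467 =6.87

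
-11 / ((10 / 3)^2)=-99 / 100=-0.99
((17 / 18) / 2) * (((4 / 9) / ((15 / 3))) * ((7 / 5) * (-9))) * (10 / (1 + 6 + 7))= -17 / 45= -0.38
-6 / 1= -6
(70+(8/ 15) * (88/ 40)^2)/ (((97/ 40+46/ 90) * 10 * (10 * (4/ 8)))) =0.49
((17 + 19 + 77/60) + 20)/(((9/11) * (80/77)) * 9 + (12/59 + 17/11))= 171757201/28182900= 6.09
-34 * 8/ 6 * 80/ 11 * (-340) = 3699200/ 33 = 112096.97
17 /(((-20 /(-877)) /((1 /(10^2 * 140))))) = 14909 /280000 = 0.05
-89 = -89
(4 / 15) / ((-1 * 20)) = -1 / 75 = -0.01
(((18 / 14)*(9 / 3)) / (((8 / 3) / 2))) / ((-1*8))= -81 / 224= -0.36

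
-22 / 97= -0.23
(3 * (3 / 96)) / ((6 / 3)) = 3 / 64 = 0.05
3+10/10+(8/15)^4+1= 257221/50625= 5.08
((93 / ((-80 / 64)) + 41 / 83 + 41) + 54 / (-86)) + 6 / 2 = -544878 / 17845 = -30.53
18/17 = 1.06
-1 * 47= -47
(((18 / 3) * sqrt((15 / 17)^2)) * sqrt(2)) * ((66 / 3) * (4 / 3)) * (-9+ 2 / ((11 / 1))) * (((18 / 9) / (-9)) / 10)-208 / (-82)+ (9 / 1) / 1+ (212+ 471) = 1552 * sqrt(2) / 51+ 28476 / 41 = 737.57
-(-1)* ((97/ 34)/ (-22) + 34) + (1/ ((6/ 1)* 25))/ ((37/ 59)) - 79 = -93653609/ 2075700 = -45.12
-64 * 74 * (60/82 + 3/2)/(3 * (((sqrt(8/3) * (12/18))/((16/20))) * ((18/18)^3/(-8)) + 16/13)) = -25959038976/8895319-1464702720 * sqrt(6)/8895319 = -3321.61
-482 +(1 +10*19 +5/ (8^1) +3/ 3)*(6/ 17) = -28153/ 68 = -414.01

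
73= 73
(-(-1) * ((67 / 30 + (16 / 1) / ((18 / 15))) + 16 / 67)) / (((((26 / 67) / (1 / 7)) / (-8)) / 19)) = -1207222 / 1365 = -884.41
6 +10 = 16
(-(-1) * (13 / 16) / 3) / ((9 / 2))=13 / 216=0.06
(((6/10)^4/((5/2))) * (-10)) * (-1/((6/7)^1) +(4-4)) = 0.60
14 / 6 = 7 / 3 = 2.33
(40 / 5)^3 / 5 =512 / 5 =102.40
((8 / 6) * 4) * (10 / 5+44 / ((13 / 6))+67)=6192 / 13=476.31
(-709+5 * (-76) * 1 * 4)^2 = 4968441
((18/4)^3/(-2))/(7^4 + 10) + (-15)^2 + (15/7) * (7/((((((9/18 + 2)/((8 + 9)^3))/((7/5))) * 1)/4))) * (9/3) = 95563433907/192880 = 495455.38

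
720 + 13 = 733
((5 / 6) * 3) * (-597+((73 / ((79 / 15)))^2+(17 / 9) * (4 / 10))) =-56748073 / 56169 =-1010.31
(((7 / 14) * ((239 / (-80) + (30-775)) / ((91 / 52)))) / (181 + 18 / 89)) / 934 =-5325671 / 4217533040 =-0.00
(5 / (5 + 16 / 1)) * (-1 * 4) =-20 / 21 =-0.95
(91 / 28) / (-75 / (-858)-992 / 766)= -2.69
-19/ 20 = -0.95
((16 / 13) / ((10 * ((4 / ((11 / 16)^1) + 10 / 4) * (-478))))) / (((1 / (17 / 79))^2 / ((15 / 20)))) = -6358 / 5914190035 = -0.00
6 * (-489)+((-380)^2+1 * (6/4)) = 282935/2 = 141467.50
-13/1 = -13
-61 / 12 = -5.08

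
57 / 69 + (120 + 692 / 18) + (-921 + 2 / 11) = -1734044 / 2277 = -761.55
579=579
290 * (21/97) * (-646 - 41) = -4183830/97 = -43132.27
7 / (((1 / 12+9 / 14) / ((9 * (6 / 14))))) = 37.18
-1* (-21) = 21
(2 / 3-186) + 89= -289 / 3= -96.33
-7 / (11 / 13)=-91 / 11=-8.27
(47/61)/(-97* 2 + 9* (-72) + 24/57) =-0.00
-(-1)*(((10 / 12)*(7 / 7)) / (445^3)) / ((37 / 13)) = 13 / 3912577950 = 0.00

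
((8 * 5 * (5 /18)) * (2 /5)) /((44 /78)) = 260 /33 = 7.88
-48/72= -2/3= -0.67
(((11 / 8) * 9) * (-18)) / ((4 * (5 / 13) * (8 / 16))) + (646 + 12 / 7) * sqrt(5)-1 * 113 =1045.76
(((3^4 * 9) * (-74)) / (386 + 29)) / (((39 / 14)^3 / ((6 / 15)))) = -10965024 / 4558775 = -2.41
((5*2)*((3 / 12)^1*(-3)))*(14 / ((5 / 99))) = -2079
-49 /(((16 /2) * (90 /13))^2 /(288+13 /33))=-78810277 /17107200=-4.61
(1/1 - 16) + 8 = -7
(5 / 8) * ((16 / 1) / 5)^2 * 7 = 224 / 5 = 44.80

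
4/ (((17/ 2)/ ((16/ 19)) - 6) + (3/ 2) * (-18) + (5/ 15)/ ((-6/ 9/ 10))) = -128/ 893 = -0.14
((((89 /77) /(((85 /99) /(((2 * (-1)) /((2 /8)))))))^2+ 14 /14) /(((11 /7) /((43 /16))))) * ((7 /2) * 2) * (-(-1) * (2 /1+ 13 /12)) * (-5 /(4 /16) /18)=-65893633999 /13733280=-4798.10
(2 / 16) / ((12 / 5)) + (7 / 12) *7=397 / 96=4.14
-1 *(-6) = 6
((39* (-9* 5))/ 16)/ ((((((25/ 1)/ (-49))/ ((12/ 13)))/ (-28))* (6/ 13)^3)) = -2260713/ 40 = -56517.82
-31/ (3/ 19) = -589/ 3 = -196.33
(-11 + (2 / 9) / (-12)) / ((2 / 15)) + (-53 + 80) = -2003 / 36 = -55.64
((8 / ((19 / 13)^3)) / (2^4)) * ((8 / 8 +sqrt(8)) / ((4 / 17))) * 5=186745 / 54872 +186745 * sqrt(2) / 27436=13.03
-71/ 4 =-17.75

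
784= 784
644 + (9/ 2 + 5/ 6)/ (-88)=21250/ 33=643.94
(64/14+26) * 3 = 642/7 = 91.71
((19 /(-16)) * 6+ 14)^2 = 3025 /64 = 47.27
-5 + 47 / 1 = 42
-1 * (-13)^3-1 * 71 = 2126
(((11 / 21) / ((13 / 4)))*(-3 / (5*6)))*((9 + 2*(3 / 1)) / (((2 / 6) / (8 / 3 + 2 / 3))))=-220 / 91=-2.42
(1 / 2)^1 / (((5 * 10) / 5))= 1 / 20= 0.05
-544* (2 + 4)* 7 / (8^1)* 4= -11424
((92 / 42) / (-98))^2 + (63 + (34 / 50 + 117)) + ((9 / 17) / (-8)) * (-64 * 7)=94648962974 / 450007425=210.33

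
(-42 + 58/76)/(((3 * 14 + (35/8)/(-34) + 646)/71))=-15130952/3554919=-4.26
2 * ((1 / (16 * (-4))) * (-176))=5.50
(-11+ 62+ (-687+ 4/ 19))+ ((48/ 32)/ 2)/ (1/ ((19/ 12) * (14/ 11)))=-1060513/ 1672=-634.28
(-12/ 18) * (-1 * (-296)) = -592/ 3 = -197.33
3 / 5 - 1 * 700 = -3497 / 5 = -699.40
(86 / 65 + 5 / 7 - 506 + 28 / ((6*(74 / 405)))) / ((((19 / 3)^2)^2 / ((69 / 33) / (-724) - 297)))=88.32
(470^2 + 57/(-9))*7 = 1546255.67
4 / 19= 0.21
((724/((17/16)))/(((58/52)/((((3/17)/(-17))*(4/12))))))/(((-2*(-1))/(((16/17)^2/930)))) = -19275776/19146771645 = -0.00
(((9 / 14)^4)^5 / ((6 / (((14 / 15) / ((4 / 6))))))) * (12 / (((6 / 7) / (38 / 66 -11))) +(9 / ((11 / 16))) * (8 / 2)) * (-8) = 0.03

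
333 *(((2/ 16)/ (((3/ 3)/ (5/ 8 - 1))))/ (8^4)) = -0.00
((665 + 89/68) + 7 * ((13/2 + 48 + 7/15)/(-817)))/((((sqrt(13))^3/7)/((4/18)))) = 3884085331 * sqrt(13)/633755070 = 22.10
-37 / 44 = -0.84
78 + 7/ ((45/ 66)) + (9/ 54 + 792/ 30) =689/ 6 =114.83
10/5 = 2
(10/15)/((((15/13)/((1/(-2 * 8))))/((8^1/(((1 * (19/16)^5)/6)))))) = -27262976/37141485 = -0.73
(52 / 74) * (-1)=-26 / 37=-0.70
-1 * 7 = -7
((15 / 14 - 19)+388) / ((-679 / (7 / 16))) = -5181 / 21728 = -0.24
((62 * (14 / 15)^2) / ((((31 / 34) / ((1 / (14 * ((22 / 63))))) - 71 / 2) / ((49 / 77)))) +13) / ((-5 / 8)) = -35504856 / 1865875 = -19.03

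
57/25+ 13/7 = 724/175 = 4.14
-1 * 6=-6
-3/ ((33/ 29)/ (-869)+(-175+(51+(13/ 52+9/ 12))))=2291/ 93932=0.02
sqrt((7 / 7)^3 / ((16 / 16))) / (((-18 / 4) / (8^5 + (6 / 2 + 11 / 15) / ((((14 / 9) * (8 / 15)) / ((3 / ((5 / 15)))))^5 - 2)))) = -173514244696026814024 / 23829912835208631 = -7281.36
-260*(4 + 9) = -3380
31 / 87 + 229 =19954 / 87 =229.36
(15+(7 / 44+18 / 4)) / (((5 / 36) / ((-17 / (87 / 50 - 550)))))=1323450 / 301543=4.39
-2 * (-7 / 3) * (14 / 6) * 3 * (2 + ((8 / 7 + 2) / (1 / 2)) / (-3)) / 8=-7 / 18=-0.39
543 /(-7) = -543 /7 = -77.57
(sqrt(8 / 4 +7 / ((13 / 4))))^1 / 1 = 3 * sqrt(78) / 13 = 2.04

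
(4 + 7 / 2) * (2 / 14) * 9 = 135 / 14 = 9.64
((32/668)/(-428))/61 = -2/1090009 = -0.00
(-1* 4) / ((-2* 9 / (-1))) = -2 / 9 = -0.22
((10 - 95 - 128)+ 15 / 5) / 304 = -105 / 152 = -0.69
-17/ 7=-2.43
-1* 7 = -7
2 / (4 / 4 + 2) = 2 / 3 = 0.67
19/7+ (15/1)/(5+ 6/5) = 1114/217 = 5.13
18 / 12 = 3 / 2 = 1.50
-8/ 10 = -4/ 5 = -0.80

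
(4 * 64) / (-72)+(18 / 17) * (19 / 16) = -2813 / 1224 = -2.30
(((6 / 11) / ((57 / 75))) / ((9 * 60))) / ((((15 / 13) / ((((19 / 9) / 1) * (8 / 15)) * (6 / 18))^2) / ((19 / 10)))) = 75088 / 243577125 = 0.00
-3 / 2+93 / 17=3.97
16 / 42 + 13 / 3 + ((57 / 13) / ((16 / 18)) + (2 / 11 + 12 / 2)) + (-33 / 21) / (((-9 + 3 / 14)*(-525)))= 1169308157 / 73873800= 15.83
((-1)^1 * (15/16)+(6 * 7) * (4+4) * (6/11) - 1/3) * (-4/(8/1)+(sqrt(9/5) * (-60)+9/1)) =1633649/1056 - 288291 * sqrt(5)/44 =-13103.85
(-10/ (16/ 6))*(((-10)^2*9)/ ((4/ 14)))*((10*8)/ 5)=-189000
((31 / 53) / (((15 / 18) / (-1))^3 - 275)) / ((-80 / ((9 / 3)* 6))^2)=-67797 / 630965000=-0.00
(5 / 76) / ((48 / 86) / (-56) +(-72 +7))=-1505 / 1487168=-0.00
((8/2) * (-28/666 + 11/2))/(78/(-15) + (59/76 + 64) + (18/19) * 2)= 2762600/7778547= 0.36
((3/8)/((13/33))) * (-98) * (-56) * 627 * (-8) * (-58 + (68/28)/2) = 19344429720/13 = 1488033055.38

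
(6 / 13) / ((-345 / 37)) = -74 / 1495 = -0.05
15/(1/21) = 315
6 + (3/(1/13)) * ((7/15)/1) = 121/5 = 24.20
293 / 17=17.24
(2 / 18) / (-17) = -1 / 153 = -0.01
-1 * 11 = -11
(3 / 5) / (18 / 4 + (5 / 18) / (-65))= 351 / 2630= 0.13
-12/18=-2/3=-0.67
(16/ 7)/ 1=16/ 7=2.29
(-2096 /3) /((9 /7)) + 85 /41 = -599257 /1107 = -541.33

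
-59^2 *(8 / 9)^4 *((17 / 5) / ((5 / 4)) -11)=327938048 / 18225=17993.86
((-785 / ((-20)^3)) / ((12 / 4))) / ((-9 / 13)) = -2041 / 43200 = -0.05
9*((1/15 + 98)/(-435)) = -1471/725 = -2.03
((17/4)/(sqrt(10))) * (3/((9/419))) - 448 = -448 + 7123 * sqrt(10)/120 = -260.29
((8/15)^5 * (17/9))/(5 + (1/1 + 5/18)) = 1114112/85809375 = 0.01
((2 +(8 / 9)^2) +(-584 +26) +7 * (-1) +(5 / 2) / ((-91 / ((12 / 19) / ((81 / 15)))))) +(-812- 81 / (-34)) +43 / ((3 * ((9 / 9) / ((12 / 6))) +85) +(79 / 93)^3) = -1371.34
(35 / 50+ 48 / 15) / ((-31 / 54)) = -1053 / 155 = -6.79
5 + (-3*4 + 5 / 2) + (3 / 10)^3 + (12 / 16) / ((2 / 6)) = -2.22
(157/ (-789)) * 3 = -157/ 263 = -0.60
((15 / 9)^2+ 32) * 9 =313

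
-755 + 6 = -749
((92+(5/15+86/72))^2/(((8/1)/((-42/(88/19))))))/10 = -1507779637/1520640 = -991.54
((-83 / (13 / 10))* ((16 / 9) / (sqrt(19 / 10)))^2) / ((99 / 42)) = -29747200 / 660231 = -45.06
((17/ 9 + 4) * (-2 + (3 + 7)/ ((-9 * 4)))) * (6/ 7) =-2173/ 189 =-11.50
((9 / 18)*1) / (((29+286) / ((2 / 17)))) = 1 / 5355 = 0.00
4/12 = 1/3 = 0.33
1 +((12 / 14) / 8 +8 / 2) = 143 / 28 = 5.11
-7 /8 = -0.88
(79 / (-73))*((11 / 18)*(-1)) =869 / 1314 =0.66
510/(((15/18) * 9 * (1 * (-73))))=-68/73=-0.93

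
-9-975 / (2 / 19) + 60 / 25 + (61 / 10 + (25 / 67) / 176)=-109229271 / 11792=-9263.00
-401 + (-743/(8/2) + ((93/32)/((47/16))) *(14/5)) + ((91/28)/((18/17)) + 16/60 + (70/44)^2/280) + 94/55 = -948196679/1637856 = -578.93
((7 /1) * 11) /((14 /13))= 143 /2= 71.50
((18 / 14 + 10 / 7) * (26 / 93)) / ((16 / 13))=3211 / 5208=0.62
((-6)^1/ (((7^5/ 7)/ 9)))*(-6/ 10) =162/ 12005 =0.01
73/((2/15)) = 547.50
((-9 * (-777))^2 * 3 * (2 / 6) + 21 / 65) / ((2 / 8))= 12714532824 / 65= 195608197.29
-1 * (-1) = 1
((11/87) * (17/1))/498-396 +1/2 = -8567623/21663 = -395.50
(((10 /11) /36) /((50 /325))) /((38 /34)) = 1105 /7524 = 0.15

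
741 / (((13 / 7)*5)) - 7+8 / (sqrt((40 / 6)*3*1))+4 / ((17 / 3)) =4*sqrt(5) / 5+6248 / 85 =75.29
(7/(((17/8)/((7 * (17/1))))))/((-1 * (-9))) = 43.56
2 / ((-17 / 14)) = -28 / 17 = -1.65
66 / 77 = 6 / 7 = 0.86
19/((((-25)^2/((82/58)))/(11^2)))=94259/18125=5.20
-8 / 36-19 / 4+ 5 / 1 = 1 / 36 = 0.03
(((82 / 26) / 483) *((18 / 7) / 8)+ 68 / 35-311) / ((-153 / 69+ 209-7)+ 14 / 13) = -90559309 / 58855860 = -1.54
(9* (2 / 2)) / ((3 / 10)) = 30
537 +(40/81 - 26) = 41431/81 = 511.49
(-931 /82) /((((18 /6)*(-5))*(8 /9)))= 2793 /3280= 0.85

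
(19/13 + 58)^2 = 3535.67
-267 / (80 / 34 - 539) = 1513 / 3041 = 0.50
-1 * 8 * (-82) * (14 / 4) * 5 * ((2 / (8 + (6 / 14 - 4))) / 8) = 648.06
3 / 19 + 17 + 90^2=154226 / 19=8117.16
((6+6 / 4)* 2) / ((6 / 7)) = 17.50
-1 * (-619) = 619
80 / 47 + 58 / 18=2083 / 423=4.92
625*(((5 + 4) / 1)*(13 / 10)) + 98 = 7410.50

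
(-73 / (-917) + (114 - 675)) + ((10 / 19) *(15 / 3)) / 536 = -2619118563 / 4669364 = -560.92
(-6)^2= 36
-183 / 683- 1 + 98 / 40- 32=-420973 / 13660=-30.82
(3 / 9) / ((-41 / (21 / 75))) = -7 / 3075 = -0.00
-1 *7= -7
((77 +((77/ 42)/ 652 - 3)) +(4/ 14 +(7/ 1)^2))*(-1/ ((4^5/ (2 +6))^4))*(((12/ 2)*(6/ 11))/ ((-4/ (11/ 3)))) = 3376133/ 2450278842368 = 0.00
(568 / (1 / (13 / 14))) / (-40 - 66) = -1846 / 371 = -4.98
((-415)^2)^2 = 29661450625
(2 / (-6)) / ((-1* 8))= 1 / 24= 0.04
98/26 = 49/13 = 3.77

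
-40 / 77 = -0.52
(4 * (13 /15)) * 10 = 104 /3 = 34.67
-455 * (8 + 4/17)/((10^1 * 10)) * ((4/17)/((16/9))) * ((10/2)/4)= -28665/4624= -6.20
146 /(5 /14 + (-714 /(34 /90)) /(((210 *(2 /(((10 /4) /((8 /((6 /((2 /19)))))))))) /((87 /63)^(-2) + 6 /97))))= -2667894208 /852135805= -3.13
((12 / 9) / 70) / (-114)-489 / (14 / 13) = -5435237 / 11970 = -454.07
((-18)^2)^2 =104976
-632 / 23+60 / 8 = -919 / 46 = -19.98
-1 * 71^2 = -5041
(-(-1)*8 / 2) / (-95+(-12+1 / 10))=-40 / 1069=-0.04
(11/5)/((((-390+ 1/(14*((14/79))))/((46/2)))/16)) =-793408/381805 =-2.08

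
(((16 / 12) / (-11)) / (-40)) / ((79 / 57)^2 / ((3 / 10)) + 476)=3249 / 517218020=0.00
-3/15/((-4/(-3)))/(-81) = 0.00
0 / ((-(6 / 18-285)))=0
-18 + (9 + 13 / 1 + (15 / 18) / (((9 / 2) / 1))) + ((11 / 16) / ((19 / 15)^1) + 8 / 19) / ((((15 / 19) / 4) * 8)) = 20717 / 4320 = 4.80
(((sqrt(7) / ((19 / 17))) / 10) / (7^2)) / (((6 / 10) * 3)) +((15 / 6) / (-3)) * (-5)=4.17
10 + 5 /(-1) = 5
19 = 19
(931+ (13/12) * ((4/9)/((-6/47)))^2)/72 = 1032407/78732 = 13.11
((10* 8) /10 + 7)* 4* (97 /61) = 5820 /61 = 95.41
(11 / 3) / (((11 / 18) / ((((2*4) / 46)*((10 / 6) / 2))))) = 20 / 23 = 0.87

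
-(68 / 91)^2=-4624 / 8281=-0.56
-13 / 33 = -0.39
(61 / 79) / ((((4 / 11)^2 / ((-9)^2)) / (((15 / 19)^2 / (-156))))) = -44839575 / 23727808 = -1.89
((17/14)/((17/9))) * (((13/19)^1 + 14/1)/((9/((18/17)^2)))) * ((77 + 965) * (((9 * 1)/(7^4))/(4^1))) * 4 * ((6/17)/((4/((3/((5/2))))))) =3814801596/7844415145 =0.49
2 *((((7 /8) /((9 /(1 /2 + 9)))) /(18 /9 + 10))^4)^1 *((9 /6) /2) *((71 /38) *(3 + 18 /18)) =1169260589 /2972033482752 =0.00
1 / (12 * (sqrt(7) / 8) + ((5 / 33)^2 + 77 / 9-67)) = -3421396 / 198960661-87846 * sqrt(7) / 198960661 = -0.02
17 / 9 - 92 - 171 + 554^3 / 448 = 191153797 / 504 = 379273.41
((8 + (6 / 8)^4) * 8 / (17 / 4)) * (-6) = -6387 / 68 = -93.93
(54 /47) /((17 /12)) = 648 /799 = 0.81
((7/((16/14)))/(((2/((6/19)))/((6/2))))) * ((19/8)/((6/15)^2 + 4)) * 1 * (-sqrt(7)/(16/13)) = -3.56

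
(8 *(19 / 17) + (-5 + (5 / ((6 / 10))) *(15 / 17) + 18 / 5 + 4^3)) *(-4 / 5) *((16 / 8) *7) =-375536 / 425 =-883.61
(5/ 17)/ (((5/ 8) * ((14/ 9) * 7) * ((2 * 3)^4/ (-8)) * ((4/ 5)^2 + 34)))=-25/ 3246201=-0.00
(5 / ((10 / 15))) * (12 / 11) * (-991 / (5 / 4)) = -71352 / 11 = -6486.55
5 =5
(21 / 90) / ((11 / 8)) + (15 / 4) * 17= 42187 / 660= 63.92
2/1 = 2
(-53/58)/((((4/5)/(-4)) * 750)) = 53/8700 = 0.01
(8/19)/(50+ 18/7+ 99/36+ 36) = 224/48583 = 0.00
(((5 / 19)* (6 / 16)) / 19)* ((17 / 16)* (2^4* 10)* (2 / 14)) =1275 / 10108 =0.13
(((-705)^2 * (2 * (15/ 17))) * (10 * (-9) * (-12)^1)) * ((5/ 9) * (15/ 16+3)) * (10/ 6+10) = 410977546875/ 17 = 24175149816.18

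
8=8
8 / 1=8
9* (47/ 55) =423/ 55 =7.69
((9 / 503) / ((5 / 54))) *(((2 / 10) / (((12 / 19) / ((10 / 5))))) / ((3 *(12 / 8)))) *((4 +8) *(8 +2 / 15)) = 166896 / 62875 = 2.65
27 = 27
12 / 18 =2 / 3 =0.67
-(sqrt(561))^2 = -561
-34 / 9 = -3.78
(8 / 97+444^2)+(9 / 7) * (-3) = 197132.23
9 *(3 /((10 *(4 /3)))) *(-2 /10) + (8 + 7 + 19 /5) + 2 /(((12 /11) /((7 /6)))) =36961 /1800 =20.53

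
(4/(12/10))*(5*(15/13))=250/13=19.23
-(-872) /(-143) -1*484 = -70084 /143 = -490.10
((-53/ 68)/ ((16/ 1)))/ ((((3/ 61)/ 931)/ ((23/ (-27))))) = 69228229/ 88128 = 785.54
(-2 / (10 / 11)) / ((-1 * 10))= 0.22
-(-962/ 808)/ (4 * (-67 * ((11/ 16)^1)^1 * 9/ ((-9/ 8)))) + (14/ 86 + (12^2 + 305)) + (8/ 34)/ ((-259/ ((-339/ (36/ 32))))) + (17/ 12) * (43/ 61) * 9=9458350989656885/ 20632273179672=458.43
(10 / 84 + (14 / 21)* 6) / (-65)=-173 / 2730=-0.06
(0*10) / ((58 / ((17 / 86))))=0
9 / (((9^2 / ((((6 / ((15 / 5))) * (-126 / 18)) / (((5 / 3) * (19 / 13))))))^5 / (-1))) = 199690286432 / 12336567456178125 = 0.00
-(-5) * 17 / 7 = 85 / 7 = 12.14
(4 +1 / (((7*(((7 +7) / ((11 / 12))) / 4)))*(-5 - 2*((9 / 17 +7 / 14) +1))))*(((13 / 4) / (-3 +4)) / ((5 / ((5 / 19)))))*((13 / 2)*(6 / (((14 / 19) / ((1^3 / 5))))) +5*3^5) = 6114353167 / 7299040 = 837.69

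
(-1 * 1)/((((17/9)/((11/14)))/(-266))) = 1881/17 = 110.65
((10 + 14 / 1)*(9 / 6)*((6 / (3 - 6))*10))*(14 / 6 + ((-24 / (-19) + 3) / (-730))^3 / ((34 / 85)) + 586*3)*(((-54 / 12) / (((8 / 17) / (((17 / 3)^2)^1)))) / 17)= 4886800834746154359 / 213461408240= 22893134.99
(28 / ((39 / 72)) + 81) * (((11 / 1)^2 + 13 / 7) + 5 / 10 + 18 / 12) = 1507650 / 91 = 16567.58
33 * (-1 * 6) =-198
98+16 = 114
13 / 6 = 2.17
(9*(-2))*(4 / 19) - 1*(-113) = 2075 / 19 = 109.21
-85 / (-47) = 85 / 47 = 1.81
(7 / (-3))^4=2401 / 81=29.64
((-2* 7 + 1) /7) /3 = -0.62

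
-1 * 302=-302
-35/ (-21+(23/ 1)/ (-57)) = 399/ 244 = 1.64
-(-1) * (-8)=-8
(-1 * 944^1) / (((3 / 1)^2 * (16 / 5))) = -32.78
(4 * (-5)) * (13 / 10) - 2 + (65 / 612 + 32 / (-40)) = -87803 / 3060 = -28.69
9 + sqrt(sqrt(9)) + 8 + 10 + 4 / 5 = sqrt(3) + 139 / 5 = 29.53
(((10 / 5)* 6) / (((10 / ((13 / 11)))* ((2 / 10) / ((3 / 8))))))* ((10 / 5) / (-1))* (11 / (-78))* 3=9 / 4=2.25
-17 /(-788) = 17 /788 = 0.02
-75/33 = -25/11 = -2.27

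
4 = 4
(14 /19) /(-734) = -7 /6973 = -0.00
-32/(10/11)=-176/5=-35.20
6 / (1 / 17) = 102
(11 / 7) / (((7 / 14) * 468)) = 11 / 1638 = 0.01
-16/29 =-0.55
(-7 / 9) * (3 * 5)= -35 / 3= -11.67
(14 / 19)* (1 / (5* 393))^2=14 / 73363275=0.00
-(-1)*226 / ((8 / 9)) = 1017 / 4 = 254.25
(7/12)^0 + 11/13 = 24/13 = 1.85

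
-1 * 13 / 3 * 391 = -1694.33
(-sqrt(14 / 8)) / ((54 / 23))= -23 * sqrt(7) / 108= -0.56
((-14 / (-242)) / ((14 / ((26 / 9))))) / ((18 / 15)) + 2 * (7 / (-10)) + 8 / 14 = -187211 / 228690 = -0.82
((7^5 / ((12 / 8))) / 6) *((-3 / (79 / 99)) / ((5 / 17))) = -9428727 / 395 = -23870.19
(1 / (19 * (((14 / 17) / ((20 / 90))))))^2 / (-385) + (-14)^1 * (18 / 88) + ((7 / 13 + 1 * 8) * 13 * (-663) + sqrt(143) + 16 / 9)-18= -81213485528333 / 1103262930 + sqrt(143)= -73600.13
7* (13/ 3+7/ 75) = 2324/ 75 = 30.99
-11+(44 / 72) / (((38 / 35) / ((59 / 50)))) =-70697 / 6840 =-10.34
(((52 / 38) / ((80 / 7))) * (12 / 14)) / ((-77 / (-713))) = 27807 / 29260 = 0.95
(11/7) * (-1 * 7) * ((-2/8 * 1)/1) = 11/4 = 2.75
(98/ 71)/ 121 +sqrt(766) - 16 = -137358/ 8591 +sqrt(766) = 11.69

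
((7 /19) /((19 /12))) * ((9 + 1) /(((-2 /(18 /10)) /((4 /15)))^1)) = -1008 /1805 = -0.56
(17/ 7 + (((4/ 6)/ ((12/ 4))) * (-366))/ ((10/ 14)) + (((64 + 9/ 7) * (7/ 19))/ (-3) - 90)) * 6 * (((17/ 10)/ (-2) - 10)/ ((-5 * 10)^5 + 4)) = -1619223/ 37109374525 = -0.00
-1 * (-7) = 7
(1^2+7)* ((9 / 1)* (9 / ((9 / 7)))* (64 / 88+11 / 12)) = 9114 / 11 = 828.55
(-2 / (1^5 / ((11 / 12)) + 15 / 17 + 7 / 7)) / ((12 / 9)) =-561 / 1112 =-0.50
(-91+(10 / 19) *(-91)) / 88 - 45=-77879 / 1672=-46.58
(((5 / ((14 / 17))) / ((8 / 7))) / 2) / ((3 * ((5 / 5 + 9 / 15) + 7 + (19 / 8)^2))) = 850 / 13671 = 0.06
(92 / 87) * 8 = 736 / 87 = 8.46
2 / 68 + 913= 913.03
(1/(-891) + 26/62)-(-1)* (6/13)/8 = 683567/1436292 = 0.48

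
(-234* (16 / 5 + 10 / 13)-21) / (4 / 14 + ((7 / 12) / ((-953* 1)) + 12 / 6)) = -380166948 / 914635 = -415.65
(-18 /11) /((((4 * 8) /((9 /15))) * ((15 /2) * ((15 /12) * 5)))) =-9 /13750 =-0.00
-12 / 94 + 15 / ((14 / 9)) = 6261 / 658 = 9.52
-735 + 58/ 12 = -4381/ 6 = -730.17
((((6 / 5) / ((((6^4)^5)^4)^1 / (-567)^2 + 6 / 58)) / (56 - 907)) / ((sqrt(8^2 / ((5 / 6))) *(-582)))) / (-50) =-1421 *sqrt(30) / 782367013463669180085557465718382141710395730068465210132722999404000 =-0.00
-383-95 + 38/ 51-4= -24544/ 51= -481.25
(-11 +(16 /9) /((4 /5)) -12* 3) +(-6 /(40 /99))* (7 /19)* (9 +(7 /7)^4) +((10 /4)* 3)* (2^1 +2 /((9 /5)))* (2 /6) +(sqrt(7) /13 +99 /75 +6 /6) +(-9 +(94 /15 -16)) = -308153 /2850 +sqrt(7) /13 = -107.92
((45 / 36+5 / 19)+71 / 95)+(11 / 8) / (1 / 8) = 5039 / 380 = 13.26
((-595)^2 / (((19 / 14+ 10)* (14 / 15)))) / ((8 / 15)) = 26551875 / 424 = 62622.35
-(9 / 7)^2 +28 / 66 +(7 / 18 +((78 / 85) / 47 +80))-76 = 3.18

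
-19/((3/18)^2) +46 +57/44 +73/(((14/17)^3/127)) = 481814363/30184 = 15962.57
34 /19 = 1.79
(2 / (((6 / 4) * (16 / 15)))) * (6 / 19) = 15 / 38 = 0.39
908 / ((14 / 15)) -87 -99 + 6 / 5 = 27582 / 35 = 788.06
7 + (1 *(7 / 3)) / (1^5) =28 / 3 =9.33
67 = 67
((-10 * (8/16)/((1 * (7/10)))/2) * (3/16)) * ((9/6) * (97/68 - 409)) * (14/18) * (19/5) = 2632925/2176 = 1209.98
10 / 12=5 / 6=0.83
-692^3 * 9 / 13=-2982364992 / 13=-229412691.69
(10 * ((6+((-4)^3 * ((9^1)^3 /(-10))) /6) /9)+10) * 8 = 21136 /3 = 7045.33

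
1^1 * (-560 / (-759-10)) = 560 / 769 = 0.73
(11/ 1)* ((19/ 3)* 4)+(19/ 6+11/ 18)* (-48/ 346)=144356/ 519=278.14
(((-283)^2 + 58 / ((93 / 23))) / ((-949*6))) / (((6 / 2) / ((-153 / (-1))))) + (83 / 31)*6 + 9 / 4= -18986249 / 27156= -699.15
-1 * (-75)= 75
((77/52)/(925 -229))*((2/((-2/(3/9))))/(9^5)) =-77/6411304224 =-0.00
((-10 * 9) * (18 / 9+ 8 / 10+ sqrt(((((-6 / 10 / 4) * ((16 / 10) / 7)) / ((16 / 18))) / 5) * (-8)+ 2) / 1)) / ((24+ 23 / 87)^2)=-1907388 / 4456321- 272484 * sqrt(15785) / 155971235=-0.65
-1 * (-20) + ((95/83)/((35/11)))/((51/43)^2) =30610061/1511181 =20.26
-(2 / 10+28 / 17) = -157 / 85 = -1.85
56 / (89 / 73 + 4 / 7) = 28616 / 915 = 31.27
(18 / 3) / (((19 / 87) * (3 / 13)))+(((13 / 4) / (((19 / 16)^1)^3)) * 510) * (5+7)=11996.80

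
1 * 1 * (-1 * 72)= -72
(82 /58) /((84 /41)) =1681 /2436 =0.69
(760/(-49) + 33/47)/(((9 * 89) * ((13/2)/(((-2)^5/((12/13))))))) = 545648/5534109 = 0.10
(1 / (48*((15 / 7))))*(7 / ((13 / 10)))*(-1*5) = -245 / 936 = -0.26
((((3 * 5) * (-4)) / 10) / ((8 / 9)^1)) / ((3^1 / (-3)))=27 / 4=6.75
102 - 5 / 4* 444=-453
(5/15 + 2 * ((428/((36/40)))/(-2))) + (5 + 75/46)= -193997/414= -468.59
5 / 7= 0.71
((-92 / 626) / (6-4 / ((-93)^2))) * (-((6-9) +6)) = 596781 / 8120785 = 0.07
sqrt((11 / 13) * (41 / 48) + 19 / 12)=sqrt(56121) / 156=1.52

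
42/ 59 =0.71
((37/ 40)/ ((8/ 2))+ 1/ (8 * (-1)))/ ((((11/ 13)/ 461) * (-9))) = -101881/ 15840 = -6.43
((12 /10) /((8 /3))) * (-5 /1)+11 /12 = -4 /3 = -1.33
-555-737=-1292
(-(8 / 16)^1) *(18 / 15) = -3 / 5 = -0.60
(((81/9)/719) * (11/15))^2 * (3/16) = 3267/206784400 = 0.00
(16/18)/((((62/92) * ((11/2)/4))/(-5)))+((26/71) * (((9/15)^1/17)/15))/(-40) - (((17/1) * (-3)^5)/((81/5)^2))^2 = -37891019289157/150023461500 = -252.57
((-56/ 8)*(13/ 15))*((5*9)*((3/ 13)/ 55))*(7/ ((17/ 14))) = -6174/ 935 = -6.60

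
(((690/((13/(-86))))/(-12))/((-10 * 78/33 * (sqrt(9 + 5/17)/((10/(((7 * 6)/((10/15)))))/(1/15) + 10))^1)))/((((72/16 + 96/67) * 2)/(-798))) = 13848967 * sqrt(2686)/163293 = 4395.44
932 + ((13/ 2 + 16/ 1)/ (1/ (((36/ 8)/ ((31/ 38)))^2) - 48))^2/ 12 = 29337050133202163/ 31476902343184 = 932.02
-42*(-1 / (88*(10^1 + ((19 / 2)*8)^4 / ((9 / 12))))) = 63 / 5871744296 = 0.00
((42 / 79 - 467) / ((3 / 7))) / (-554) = 257957 / 131298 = 1.96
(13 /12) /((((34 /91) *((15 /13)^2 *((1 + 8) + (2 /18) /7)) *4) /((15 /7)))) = 199927 /1544960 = 0.13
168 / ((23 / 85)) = 14280 / 23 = 620.87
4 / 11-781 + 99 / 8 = -67607 / 88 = -768.26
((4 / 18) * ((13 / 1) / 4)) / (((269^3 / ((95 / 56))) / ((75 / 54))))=30875 / 353174937696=0.00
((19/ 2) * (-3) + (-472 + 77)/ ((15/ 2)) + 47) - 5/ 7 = -1465/ 42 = -34.88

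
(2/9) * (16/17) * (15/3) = 160/153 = 1.05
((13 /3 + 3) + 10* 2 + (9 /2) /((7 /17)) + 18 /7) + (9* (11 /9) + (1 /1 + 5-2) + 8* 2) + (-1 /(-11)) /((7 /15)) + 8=36973 /462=80.03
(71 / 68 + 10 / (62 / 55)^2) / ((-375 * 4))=-582481 / 98022000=-0.01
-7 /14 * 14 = -7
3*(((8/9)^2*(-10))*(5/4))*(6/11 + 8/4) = -22400/297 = -75.42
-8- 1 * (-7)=-1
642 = 642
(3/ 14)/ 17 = 3/ 238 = 0.01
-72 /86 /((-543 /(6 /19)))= 72 /147877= 0.00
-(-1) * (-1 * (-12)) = 12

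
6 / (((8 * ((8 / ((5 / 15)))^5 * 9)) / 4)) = 1 / 23887872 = 0.00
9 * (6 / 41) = 54 / 41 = 1.32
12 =12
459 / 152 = 3.02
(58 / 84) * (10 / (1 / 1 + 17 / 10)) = 2.56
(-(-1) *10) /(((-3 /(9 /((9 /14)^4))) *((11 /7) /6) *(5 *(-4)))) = 268912 /8019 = 33.53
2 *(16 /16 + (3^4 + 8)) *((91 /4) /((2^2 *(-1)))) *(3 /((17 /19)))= -233415 /68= -3432.57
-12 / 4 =-3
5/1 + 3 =8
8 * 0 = 0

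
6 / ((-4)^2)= 3 / 8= 0.38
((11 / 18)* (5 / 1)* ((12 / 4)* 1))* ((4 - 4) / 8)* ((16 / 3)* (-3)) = 0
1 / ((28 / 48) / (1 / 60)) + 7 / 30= 11 / 42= 0.26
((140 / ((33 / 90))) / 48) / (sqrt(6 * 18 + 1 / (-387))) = 105 * sqrt(1797185) / 183898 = 0.77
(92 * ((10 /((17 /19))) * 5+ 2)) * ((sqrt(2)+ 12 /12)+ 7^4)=90528 * sqrt(2) /17+ 217448256 /17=12798604.82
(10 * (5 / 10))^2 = 25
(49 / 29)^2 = 2401 / 841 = 2.85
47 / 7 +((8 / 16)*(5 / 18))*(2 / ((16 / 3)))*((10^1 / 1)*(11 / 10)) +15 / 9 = 6017 / 672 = 8.95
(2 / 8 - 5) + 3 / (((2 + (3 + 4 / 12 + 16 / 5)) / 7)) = -293 / 128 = -2.29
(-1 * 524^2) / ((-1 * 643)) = 274576 / 643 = 427.02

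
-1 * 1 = -1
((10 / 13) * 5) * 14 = 700 / 13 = 53.85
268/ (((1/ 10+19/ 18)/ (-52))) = -12060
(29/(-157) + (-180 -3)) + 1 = -28603/157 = -182.18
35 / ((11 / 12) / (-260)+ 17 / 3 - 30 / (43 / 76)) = -4695600 / 6353833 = -0.74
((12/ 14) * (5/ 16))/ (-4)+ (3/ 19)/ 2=51/ 4256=0.01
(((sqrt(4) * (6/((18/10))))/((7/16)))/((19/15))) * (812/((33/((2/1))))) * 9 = 1113600/209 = 5328.23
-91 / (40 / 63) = -5733 / 40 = -143.32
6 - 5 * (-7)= 41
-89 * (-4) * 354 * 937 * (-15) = -1771267320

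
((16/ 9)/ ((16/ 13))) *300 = 433.33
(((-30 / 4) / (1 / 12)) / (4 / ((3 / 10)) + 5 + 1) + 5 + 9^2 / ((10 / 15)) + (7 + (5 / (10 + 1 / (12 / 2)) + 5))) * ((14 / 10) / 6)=31.35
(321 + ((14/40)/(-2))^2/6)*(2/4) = 3081649/19200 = 160.50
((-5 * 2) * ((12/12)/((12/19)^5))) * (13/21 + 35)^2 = -432933529655/3429216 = -126248.54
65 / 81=0.80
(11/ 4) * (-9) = -99/ 4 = -24.75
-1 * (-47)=47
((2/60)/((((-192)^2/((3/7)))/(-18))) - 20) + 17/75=-42520591/2150400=-19.77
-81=-81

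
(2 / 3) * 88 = 176 / 3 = 58.67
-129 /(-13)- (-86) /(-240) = 14921 /1560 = 9.56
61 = 61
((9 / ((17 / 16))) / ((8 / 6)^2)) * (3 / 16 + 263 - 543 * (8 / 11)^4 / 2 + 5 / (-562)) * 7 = 6244.44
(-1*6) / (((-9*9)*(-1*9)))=-2 / 243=-0.01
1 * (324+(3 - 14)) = 313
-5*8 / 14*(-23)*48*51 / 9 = 125120 / 7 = 17874.29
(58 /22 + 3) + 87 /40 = 3437 /440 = 7.81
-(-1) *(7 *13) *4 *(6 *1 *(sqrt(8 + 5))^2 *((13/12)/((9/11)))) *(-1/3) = -338338/27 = -12531.04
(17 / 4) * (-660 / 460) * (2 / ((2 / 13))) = -7293 / 92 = -79.27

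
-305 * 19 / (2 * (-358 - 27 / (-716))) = 2074610 / 256301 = 8.09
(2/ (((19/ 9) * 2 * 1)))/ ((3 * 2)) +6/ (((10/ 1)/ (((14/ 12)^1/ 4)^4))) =875059/ 10506240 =0.08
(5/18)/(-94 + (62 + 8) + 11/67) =-335/28746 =-0.01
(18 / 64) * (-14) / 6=-21 / 32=-0.66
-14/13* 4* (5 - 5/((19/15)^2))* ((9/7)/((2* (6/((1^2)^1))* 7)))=-4080/32851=-0.12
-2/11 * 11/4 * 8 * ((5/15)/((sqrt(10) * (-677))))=2 * sqrt(10)/10155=0.00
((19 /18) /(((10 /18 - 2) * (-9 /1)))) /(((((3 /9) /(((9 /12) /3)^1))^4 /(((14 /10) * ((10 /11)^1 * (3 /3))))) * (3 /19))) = 7581 /36608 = 0.21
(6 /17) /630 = 1 /1785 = 0.00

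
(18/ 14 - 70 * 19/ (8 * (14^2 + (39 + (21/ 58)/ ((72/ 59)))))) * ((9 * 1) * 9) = 107556417/ 2292731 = 46.91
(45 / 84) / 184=15 / 5152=0.00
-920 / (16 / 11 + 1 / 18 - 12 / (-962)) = -87618960 / 145007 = -604.24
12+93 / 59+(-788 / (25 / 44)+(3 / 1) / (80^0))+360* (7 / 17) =-1222.07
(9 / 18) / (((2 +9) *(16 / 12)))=3 / 88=0.03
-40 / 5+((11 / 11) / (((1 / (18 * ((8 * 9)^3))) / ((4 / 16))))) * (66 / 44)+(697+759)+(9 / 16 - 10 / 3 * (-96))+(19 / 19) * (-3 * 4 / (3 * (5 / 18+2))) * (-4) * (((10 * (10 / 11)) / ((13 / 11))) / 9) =21500781373 / 8528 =2521198.57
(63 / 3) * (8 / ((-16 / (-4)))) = 42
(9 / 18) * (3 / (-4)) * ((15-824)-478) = 3861 / 8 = 482.62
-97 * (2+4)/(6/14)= -1358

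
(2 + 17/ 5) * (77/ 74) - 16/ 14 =11593/ 2590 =4.48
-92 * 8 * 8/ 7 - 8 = -5944/ 7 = -849.14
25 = 25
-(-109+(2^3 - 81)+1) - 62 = 119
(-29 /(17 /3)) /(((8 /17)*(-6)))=29 /16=1.81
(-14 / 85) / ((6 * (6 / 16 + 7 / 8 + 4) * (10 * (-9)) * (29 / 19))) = 38 / 998325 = 0.00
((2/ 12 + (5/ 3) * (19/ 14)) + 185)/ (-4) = -328/ 7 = -46.86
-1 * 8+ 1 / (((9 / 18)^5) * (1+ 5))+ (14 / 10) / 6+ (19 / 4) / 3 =-17 / 20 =-0.85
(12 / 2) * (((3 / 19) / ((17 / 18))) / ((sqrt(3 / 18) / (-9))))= -2916 * sqrt(6) / 323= -22.11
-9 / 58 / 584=-9 / 33872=-0.00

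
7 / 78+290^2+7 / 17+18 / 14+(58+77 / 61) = 47652154559 / 566202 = 84161.05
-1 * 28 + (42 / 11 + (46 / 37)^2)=-340878 / 15059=-22.64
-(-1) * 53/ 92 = 53/ 92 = 0.58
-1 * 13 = -13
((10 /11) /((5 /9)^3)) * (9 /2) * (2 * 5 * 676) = 8870472 /55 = 161281.31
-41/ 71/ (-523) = 41/ 37133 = 0.00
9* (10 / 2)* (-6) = -270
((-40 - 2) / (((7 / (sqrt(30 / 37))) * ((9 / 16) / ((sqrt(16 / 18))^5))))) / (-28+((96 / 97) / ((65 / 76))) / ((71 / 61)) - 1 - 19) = 229199360 * sqrt(555) / 35473513977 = 0.15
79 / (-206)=-79 / 206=-0.38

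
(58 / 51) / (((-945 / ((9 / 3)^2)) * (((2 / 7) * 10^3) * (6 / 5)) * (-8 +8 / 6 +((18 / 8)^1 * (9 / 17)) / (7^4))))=69629 / 14693026500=0.00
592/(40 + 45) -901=-75993/85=-894.04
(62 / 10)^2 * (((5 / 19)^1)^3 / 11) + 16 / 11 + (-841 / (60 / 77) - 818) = -8582014873 / 4526940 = -1895.77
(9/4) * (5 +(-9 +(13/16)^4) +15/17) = -26890839/4456448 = -6.03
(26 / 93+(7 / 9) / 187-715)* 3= -37288892 / 17391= -2144.15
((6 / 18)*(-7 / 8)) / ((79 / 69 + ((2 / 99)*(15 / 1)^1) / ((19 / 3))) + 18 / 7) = -235543 / 3039880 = -0.08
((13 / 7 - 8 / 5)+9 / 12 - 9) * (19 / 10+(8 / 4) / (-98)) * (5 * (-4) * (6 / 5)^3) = 111304692 / 214375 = 519.21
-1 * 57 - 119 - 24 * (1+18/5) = -1432/5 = -286.40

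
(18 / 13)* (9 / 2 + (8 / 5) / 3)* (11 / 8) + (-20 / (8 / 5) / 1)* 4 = -21017 / 520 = -40.42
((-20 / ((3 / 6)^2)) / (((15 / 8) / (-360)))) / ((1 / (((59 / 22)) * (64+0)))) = 28999680 / 11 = 2636334.55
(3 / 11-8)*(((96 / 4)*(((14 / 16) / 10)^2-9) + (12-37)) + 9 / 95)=62202439 / 33440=1860.12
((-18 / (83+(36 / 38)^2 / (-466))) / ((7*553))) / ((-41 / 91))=19682442 / 158285133041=0.00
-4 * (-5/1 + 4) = 4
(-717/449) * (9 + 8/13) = -15.35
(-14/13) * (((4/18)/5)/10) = -0.00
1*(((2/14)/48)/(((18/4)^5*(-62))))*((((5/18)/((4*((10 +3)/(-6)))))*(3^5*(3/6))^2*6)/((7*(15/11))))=11/1421784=0.00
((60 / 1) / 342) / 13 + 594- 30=417934 / 741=564.01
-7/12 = -0.58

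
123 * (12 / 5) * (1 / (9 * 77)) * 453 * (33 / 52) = 55719 / 455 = 122.46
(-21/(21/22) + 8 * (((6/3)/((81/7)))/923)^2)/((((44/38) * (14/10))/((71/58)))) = -5841033872125/351587810574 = -16.61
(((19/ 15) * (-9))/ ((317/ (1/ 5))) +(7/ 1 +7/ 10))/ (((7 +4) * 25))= 121931/ 4358750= 0.03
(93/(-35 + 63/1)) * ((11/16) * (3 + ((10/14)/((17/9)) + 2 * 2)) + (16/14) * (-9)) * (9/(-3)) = 197811/3808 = 51.95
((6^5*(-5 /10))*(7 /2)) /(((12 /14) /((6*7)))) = -666792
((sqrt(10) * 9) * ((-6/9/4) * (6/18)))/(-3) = sqrt(10)/6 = 0.53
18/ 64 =9/ 32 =0.28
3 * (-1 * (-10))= 30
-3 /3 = -1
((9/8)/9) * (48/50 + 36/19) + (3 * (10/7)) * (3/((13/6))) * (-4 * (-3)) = 6186849/86450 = 71.57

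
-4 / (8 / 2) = -1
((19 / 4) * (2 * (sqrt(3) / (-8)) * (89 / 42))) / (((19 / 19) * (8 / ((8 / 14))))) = -1691 * sqrt(3) / 9408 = -0.31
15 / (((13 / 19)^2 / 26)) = 10830 / 13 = 833.08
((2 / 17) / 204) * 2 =1 / 867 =0.00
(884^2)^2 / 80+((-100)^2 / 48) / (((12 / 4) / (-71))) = 7633413568.64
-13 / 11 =-1.18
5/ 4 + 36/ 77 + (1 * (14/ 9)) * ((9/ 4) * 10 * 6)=65209/ 308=211.72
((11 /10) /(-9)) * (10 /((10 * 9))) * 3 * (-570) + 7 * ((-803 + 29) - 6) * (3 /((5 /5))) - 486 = -151585 /9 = -16842.78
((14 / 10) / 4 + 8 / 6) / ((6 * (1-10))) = -101 / 3240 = -0.03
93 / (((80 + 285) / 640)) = 11904 / 73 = 163.07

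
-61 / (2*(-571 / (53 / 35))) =3233 / 39970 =0.08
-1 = -1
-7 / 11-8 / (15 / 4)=-457 / 165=-2.77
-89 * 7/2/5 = -623/10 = -62.30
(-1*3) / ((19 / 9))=-27 / 19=-1.42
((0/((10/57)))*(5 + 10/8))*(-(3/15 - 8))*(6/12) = 0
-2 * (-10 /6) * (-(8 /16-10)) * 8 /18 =380 /27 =14.07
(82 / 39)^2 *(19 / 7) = 127756 / 10647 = 12.00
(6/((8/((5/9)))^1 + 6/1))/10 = 0.03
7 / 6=1.17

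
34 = 34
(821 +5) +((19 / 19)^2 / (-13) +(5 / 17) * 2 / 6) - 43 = 519143 / 663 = 783.02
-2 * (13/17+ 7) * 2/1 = -528/17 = -31.06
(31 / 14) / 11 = 31 / 154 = 0.20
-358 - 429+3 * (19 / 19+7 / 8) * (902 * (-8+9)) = 17147 / 4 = 4286.75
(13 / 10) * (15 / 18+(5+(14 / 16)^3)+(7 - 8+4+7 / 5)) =1088581 / 76800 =14.17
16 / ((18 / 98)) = 784 / 9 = 87.11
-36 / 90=-0.40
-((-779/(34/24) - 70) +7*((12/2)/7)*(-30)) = 13598/17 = 799.88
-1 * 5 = -5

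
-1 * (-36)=36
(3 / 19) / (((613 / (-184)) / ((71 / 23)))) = -1704 / 11647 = -0.15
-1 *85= -85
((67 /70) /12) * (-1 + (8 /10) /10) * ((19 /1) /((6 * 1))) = -29279 /126000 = -0.23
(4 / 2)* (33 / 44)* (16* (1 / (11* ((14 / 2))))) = 24 / 77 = 0.31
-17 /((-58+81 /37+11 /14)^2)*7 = -31930556 /812421009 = -0.04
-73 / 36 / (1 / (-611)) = 44603 / 36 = 1238.97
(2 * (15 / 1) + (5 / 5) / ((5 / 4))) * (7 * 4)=4312 / 5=862.40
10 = 10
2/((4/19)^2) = 361/8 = 45.12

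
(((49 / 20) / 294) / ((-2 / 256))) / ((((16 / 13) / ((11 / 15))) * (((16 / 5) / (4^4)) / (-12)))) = 9152 / 15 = 610.13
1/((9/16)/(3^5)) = 432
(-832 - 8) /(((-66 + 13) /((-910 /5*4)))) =-611520 /53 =-11538.11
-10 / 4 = -5 / 2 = -2.50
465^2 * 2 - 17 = 432433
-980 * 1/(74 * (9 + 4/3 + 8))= -294/407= -0.72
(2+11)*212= 2756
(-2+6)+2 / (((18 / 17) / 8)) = 172 / 9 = 19.11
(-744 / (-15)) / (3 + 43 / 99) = 6138 / 425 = 14.44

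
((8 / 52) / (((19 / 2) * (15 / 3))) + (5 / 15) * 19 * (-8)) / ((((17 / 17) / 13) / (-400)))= 15016640 / 57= 263449.82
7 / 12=0.58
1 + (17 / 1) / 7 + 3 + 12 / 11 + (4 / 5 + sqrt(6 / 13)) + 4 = sqrt(78) / 13 + 4743 / 385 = 13.00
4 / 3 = 1.33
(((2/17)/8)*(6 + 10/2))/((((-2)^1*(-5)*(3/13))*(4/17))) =143/480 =0.30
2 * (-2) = -4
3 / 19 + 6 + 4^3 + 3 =1390 / 19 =73.16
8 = 8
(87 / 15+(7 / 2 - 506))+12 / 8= -2476 / 5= -495.20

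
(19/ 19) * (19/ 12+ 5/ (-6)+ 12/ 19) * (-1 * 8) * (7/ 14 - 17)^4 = -124521705/ 152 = -819221.74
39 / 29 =1.34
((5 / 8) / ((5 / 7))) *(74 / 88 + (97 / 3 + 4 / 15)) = 51499 / 1760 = 29.26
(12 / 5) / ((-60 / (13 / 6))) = -13 / 150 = -0.09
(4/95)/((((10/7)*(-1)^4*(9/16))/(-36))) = -896/475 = -1.89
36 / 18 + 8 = 10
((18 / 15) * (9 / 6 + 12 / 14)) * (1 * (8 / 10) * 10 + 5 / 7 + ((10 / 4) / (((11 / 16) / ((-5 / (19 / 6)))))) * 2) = -36459 / 4655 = -7.83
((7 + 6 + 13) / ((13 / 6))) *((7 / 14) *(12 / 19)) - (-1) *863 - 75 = 15044 / 19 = 791.79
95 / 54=1.76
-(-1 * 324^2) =104976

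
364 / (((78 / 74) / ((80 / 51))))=82880 / 153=541.70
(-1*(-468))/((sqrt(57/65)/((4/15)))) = 208*sqrt(3705)/95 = 133.27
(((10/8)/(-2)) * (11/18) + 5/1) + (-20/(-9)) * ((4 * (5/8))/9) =6785/1296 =5.24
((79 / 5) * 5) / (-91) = -0.87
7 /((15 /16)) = 112 /15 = 7.47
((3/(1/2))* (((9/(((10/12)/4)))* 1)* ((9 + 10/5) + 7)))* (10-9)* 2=46656/5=9331.20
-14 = -14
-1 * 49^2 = -2401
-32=-32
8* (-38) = -304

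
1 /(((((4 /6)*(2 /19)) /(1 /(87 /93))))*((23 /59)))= 39.08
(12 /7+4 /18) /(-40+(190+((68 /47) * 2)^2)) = 134749 /11020149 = 0.01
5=5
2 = 2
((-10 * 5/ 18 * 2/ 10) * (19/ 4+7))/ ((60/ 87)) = -1363/ 144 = -9.47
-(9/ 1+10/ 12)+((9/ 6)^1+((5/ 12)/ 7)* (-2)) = -355/ 42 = -8.45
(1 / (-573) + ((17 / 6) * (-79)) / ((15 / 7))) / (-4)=1795621 / 68760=26.11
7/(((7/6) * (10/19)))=57/5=11.40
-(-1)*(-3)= -3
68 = 68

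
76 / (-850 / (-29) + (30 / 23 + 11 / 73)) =3700516 / 1497997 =2.47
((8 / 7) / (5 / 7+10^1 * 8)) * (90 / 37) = 144 / 4181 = 0.03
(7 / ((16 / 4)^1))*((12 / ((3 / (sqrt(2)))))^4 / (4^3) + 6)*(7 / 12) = 539 / 24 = 22.46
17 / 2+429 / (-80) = 251 / 80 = 3.14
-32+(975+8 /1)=951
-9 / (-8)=9 / 8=1.12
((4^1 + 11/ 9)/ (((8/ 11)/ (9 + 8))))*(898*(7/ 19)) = 27623827/ 684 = 40385.71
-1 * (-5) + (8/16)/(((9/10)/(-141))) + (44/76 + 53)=-1126/57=-19.75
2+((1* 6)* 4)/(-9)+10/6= 1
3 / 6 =1 / 2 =0.50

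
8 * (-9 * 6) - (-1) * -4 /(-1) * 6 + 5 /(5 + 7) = -4891 /12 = -407.58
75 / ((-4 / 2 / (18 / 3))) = -225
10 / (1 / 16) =160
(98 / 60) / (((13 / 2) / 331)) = 16219 / 195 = 83.17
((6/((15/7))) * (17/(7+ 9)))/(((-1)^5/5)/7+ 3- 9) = -833/1688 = -0.49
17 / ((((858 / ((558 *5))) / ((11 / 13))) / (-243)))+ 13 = -1918718 / 169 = -11353.36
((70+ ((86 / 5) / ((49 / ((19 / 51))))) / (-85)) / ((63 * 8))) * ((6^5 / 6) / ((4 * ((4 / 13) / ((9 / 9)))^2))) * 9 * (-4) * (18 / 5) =-763267319568 / 12390875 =-61599.15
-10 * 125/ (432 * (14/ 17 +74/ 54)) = -10625/ 8056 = -1.32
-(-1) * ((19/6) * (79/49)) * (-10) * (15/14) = -37525/686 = -54.70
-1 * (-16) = 16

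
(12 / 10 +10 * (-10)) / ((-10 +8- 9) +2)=494 / 45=10.98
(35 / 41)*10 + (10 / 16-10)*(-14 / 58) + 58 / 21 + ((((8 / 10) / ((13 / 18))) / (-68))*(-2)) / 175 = 74834969921 / 5518149000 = 13.56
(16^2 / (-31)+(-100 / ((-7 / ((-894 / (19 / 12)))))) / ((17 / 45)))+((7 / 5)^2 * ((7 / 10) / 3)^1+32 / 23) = -25823340444101 / 1209069750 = -21358.02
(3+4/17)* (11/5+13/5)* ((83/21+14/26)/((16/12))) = 52.31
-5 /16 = -0.31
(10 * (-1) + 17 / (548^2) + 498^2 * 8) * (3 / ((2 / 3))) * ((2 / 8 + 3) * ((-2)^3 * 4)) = -69709739896485 / 75076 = -928522296.03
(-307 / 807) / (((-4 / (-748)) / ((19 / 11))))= -99161 / 807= -122.88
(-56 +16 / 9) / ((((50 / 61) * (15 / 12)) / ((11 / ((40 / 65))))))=-1064206 / 1125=-945.96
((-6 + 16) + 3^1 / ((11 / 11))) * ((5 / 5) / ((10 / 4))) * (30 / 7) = 156 / 7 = 22.29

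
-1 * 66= -66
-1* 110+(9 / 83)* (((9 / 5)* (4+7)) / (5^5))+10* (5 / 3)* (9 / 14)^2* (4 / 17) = -117081132797 / 1080296875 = -108.38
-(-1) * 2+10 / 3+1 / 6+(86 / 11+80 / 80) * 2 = 509 / 22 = 23.14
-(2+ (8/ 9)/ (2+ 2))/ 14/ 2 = -5/ 63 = -0.08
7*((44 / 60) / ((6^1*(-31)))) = -77 / 2790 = -0.03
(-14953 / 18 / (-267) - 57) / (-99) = 258989 / 475794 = 0.54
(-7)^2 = 49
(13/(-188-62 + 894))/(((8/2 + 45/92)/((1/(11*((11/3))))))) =39/349811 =0.00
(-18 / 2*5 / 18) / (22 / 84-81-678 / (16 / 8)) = 105 / 17629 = 0.01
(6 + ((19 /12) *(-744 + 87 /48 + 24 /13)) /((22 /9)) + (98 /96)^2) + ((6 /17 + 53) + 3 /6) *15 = 335.30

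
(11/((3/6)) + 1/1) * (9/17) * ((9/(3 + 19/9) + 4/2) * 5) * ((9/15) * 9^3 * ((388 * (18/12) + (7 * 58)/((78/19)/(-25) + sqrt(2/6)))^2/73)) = 51722830624181010052500 * sqrt(3)/53367419361089 + 89673747966359593493832/53367419361089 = 3358984201.69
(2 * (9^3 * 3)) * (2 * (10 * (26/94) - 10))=-2974320/47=-63283.40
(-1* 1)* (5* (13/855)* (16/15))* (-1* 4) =0.32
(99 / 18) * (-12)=-66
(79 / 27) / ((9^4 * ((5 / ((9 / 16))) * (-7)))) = -79 / 11022480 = -0.00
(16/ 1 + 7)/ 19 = 23/ 19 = 1.21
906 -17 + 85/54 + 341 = 1231.57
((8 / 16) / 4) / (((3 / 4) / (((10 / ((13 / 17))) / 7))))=85 / 273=0.31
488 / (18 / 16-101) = -3904 / 799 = -4.89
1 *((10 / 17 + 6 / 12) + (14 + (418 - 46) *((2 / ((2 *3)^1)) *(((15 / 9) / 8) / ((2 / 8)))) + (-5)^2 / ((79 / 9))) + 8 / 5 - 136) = -529021 / 40290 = -13.13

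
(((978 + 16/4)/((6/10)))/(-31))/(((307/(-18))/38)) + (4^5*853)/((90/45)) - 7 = 4157469373/9517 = 436846.63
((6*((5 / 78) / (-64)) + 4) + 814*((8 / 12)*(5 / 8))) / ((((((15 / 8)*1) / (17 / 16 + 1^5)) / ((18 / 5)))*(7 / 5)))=970.65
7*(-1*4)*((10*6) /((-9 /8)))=4480 /3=1493.33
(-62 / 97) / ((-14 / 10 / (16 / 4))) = 1240 / 679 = 1.83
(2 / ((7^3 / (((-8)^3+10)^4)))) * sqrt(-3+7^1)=740594938.96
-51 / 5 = -10.20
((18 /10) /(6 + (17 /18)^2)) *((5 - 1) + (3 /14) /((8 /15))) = 12393 /10780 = 1.15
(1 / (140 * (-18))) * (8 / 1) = -1 / 315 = -0.00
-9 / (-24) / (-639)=-1 / 1704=-0.00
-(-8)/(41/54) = 432/41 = 10.54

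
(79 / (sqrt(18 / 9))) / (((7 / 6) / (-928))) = -219936 * sqrt(2) / 7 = -44433.78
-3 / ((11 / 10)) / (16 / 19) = -285 / 88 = -3.24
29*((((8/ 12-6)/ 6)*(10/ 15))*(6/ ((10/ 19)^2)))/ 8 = -46.53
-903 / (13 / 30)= -27090 / 13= -2083.85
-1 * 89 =-89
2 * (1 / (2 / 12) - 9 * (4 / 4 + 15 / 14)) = -177 / 7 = -25.29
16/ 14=8/ 7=1.14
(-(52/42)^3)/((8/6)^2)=-2197/2058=-1.07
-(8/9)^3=-512/729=-0.70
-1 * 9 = -9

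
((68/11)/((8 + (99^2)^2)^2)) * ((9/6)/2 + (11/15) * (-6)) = -1241/507509666467808455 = -0.00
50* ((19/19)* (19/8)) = 475/4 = 118.75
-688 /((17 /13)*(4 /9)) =-20124 /17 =-1183.76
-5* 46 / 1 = -230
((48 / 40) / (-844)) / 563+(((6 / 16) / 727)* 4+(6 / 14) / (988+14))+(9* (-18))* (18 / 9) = -324.00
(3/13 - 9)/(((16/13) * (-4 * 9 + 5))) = 57/248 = 0.23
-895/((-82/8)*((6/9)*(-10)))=-537/41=-13.10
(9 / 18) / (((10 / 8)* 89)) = 2 / 445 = 0.00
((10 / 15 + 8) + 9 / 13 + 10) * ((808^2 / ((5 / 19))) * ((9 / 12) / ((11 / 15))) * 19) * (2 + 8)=1334560106400 / 143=9332588156.64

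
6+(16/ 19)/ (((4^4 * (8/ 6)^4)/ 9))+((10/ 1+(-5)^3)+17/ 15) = -125908297/ 1167360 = -107.86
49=49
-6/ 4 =-3/ 2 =-1.50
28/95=0.29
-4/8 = -1/2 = -0.50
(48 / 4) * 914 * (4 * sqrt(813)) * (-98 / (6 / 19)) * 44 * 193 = -115618104448 * sqrt(813) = -3296636916602.86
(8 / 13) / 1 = 8 / 13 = 0.62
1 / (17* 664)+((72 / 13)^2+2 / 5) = 296401149 / 9538360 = 31.07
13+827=840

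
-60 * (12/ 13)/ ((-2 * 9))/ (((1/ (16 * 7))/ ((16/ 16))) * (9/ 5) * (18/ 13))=11200/ 81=138.27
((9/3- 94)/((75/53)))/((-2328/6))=4823/29100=0.17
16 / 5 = 3.20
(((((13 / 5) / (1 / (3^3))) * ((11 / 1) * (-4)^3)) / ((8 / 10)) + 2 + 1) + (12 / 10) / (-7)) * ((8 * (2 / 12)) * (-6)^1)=17296488 / 35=494185.37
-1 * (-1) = 1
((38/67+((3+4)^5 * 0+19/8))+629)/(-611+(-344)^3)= -338721/21819592520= -0.00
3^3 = 27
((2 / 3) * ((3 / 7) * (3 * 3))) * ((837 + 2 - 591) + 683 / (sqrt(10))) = 6147 * sqrt(10) / 35 + 4464 / 7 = 1193.10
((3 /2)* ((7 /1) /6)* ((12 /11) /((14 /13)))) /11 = 39 /242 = 0.16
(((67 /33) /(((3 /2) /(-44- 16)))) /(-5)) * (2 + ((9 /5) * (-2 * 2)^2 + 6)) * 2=197248 /165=1195.44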